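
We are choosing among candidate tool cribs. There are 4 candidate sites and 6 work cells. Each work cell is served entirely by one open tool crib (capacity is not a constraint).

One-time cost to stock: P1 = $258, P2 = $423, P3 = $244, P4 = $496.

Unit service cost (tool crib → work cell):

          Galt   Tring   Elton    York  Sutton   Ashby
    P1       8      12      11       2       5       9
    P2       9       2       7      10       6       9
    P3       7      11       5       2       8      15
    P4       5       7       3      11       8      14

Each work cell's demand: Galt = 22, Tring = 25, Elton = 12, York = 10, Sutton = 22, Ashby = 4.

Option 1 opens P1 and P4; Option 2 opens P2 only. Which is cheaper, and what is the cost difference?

Option 1: {P1, P4}: Galt→P4 5·22=110, Tring→P4 7·25=175, Elton→P4 3·12=36, York→P1 2·10=20, Sutton→P1 5·22=110, Ashby→P1 9·4=36. Service 487; fixed 754; total 1241.
Option 2: {P2}: Galt→P2 9·22=198, Tring→P2 2·25=50, Elton→P2 7·12=84, York→P2 10·10=100, Sutton→P2 6·22=132, Ashby→P2 9·4=36. Service 600; fixed 423; total 1023.
Difference: |1241 − 1023| = 218.

Option 2 is cheaper by 218.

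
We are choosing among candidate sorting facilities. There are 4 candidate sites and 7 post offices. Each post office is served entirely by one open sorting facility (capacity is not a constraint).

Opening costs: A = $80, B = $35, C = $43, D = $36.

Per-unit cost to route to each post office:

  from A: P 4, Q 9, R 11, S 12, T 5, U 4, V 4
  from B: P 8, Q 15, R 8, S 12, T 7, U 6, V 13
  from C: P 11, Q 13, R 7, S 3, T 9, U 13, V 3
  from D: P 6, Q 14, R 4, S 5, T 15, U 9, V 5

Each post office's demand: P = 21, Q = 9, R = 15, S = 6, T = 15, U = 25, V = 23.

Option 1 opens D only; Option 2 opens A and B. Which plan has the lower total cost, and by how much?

Option 1: {D}: P→D 6·21=126, Q→D 14·9=126, R→D 4·15=60, S→D 5·6=30, T→D 15·15=225, U→D 9·25=225, V→D 5·23=115. Service 907; fixed 36; total 943.
Option 2: {A, B}: P→A 4·21=84, Q→A 9·9=81, R→B 8·15=120, S→A 12·6=72, T→A 5·15=75, U→A 4·25=100, V→A 4·23=92. Service 624; fixed 115; total 739.
Difference: |943 − 739| = 204.

Option 2 is cheaper by 204.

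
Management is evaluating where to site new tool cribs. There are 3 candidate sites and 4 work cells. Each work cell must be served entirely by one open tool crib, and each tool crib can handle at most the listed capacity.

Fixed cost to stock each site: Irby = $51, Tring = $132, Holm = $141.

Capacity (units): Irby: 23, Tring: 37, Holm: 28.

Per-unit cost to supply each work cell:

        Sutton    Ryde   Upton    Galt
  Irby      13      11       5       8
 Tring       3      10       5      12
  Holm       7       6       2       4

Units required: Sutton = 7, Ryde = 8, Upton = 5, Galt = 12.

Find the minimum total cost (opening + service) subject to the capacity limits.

Open {Irby, Holm}: Sutton→Holm 7·7=49, Ryde→Holm 6·8=48, Upton→Irby 5·5=25, Galt→Holm 4·12=48.
Loads: Irby carries 5/23, Holm carries 27/28. Service 170; fixed 192; total 362.
Next best feasible plan costs 387.

Minimum total cost: 362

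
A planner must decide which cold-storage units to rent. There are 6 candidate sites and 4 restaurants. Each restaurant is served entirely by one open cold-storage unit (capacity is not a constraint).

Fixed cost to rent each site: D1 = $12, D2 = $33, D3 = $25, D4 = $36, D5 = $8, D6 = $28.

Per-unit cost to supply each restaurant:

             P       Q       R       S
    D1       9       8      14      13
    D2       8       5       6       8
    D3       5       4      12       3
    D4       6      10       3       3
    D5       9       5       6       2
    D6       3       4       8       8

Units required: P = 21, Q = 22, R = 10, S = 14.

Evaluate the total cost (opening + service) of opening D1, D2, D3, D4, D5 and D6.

Total cost: 351

Each restaurant is assigned to its cheapest site among the open ones.
{D1, D2, D3, D4, D5, D6}: P→D6 3·21=63, Q→D3 4·22=88, R→D4 3·10=30, S→D5 2·14=28. Service 209; fixed 142; total 351.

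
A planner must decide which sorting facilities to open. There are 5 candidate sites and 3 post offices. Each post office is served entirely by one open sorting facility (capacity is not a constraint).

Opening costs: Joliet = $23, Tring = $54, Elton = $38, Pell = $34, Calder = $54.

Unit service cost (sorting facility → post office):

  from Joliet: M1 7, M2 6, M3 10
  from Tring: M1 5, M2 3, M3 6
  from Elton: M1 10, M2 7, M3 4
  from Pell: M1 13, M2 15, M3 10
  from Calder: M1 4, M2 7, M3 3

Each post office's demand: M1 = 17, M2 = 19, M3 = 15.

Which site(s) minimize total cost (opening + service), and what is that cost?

For any fixed open set, each post office goes to its cheapest open site; total = fixed + service.
{Tring, Calder}: M1→Calder 4·17=68, M2→Tring 3·19=57, M3→Calder 3·15=45. Service 170; fixed 108; total 278.
{Tring}: service 232 + fixed 54 = 286
{Tring, Elton}: service 202 + fixed 92 = 294
{Joliet, Tring, Elton, Pell, Calder}: service 170 + fixed 203 = 373
No other subset beats 278.

Open Tring and Calder; minimum total cost 278.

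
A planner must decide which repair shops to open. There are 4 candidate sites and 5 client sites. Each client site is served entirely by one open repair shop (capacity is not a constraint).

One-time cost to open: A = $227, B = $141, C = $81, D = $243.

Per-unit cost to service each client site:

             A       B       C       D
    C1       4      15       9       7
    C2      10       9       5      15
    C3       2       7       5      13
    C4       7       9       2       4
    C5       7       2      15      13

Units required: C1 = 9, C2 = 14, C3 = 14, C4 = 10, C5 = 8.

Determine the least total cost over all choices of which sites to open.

For any fixed open set, each client site goes to its cheapest open site; total = fixed + service.
{C}: C1→C 9·9=81, C2→C 5·14=70, C3→C 5·14=70, C4→C 2·10=20, C5→C 15·8=120. Service 361; fixed 81; total 442.
{B, C}: service 257 + fixed 222 = 479
{A, C}: service 210 + fixed 308 = 518
{A, B, C, D}: service 170 + fixed 692 = 862
No other subset beats 442.

Minimum total cost: 442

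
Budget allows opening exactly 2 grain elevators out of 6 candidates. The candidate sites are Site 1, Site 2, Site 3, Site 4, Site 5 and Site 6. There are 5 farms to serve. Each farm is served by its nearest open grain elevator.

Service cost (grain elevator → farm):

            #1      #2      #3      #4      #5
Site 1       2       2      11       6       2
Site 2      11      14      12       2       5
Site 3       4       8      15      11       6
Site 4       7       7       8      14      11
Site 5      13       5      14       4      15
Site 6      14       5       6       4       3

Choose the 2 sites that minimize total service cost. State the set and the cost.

Choose Site 1 and Site 6; total service cost 16.

With exactly 2 open, each farm uses its cheapest among the chosen.
{Site 1, Site 6}: #1→Site 1 2, #2→Site 1 2, #3→Site 6 6, #4→Site 6 4, #5→Site 1 2. Service cost 16.
{Site 1, Site 2}: service cost 19
{Site 1, Site 4}: service cost 20
Among all 15 size-2 choices, {Site 1, Site 6} is lowest.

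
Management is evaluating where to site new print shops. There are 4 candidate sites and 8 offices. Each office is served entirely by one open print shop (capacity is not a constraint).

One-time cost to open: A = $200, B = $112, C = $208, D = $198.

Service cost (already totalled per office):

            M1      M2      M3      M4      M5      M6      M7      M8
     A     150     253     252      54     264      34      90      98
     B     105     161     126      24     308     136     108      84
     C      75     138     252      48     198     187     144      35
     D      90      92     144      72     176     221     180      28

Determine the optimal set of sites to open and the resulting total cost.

Open B and D; minimum total cost 1090.

For any fixed open set, each office goes to its cheapest open site; total = fixed + service.
{B, D}: M1→D 90, M2→D 92, M3→B 126, M4→B 24, M5→D 176, M6→B 136, M7→B 108, M8→D 28. Service 780; fixed 310; total 1090.
{A, D}: M1→D 90, M2→D 92, M3→D 144, M4→A 54, M5→D 176, M6→A 34, M7→A 90, M8→D 28. Service 708; fixed 398; total 1106.
{B, C}: M1→C 75, M2→C 138, M3→B 126, M4→B 24, M5→C 198, M6→B 136, M7→B 108, M8→C 35. Service 840; fixed 320; total 1160.
{A, B, C, D}: M1→C 75, M2→D 92, M3→B 126, M4→B 24, M5→D 176, M6→A 34, M7→A 90, M8→D 28. Service 645; fixed 718; total 1363.
No other subset beats 1090.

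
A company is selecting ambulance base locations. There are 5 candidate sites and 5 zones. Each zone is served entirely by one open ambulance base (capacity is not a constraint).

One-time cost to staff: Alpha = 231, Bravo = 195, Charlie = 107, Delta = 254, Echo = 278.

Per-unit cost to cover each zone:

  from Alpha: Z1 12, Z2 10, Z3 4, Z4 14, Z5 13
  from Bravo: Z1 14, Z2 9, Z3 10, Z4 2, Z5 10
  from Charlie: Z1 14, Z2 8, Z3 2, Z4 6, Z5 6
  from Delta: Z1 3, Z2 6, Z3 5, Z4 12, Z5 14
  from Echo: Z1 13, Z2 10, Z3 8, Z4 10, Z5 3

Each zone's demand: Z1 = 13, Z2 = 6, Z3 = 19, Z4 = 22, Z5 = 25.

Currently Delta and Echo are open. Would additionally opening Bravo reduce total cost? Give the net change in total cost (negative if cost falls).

Current service cost with {Delta, Echo}: 465.
Adding Bravo: each zone re-picks its cheapest; new service cost 289, saving 176.
Extra fixed cost: 195. Net change = 195 − 176 = 19.
(Totals: 997 → 1016.)

No — net change +19 (cost rises by 19).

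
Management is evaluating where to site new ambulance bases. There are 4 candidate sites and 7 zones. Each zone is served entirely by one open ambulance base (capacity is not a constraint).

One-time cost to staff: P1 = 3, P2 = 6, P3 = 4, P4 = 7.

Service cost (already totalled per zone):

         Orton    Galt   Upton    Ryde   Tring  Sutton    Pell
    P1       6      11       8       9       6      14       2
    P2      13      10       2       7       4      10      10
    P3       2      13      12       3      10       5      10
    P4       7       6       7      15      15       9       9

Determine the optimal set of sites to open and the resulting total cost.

Open P1, P2 and P3; minimum total cost 41.

For any fixed open set, each zone goes to its cheapest open site; total = fixed + service.
{P1, P2, P3}: Orton→P3 2, Galt→P2 10, Upton→P2 2, Ryde→P3 3, Tring→P2 4, Sutton→P3 5, Pell→P1 2. Service 28; fixed 13; total 41.
{P1, P2, P3, P4}: service 24 + fixed 20 = 44
{P1, P3}: service 37 + fixed 7 = 44
{P1}: Orton→P1 6, Galt→P1 11, Upton→P1 8, Ryde→P1 9, Tring→P1 6, Sutton→P1 14, Pell→P1 2. Service 56; fixed 3; total 59.
No other subset beats 41.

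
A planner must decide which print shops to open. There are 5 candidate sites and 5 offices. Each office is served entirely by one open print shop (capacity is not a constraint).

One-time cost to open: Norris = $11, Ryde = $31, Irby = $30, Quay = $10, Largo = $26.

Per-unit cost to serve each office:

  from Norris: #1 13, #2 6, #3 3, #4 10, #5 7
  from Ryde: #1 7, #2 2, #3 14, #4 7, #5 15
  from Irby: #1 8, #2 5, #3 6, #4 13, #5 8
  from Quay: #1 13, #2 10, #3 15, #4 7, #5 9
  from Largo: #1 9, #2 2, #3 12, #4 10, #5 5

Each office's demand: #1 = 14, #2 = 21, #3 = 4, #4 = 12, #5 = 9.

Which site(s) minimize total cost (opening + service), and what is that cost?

For any fixed open set, each office goes to its cheapest open site; total = fixed + service.
{Norris, Ryde}: #1→Ryde 7·14=98, #2→Ryde 2·21=42, #3→Norris 3·4=12, #4→Ryde 7·12=84, #5→Norris 7·9=63. Service 299; fixed 42; total 341.
{Norris, Ryde, Largo}: #1→Ryde 7·14=98, #2→Ryde 2·21=42, #3→Norris 3·4=12, #4→Ryde 7·12=84, #5→Largo 5·9=45. Service 281; fixed 68; total 349.
{Norris, Ryde, Quay}: #1→Ryde 7·14=98, #2→Ryde 2·21=42, #3→Norris 3·4=12, #4→Ryde 7·12=84, #5→Norris 7·9=63. Service 299; fixed 52; total 351.
{Norris, Ryde, Irby, Quay, Largo}: service 281 + fixed 108 = 389
No other subset beats 341.

Open Norris and Ryde; minimum total cost 341.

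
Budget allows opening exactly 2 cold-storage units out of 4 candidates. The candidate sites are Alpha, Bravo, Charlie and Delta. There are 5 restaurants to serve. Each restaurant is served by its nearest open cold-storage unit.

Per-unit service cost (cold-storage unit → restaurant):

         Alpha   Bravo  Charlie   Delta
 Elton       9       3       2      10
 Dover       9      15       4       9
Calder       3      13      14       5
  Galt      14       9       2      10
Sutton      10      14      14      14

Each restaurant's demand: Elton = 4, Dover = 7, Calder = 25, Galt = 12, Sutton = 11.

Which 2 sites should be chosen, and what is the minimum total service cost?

With exactly 2 open, each restaurant uses its cheapest among the chosen.
{Alpha, Charlie}: Elton→Charlie 2·4=8, Dover→Charlie 4·7=28, Calder→Alpha 3·25=75, Galt→Charlie 2·12=24, Sutton→Alpha 10·11=110. Service cost 245.
{Charlie, Delta}: service cost 339
{Alpha, Bravo}: service cost 368
Among all 6 size-2 choices, {Alpha, Charlie} is lowest.

Choose Alpha and Charlie; total service cost 245.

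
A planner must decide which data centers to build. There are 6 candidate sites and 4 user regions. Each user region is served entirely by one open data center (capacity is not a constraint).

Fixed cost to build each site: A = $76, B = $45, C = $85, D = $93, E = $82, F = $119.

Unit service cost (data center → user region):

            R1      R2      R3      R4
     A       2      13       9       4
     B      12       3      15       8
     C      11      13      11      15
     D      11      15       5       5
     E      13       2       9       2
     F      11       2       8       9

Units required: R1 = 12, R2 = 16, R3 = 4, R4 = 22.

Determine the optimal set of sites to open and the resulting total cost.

For any fixed open set, each user region goes to its cheapest open site; total = fixed + service.
{A, E}: R1→A 2·12=24, R2→E 2·16=32, R3→A 9·4=36, R4→E 2·22=44. Service 136; fixed 158; total 294.
{A, B}: R1→A 2·12=24, R2→B 3·16=48, R3→A 9·4=36, R4→A 4·22=88. Service 196; fixed 121; total 317.
{A, B, E}: service 136 + fixed 203 = 339
{A, B, C, D, E, F}: service 120 + fixed 500 = 620
No other subset beats 294.

Open A and E; minimum total cost 294.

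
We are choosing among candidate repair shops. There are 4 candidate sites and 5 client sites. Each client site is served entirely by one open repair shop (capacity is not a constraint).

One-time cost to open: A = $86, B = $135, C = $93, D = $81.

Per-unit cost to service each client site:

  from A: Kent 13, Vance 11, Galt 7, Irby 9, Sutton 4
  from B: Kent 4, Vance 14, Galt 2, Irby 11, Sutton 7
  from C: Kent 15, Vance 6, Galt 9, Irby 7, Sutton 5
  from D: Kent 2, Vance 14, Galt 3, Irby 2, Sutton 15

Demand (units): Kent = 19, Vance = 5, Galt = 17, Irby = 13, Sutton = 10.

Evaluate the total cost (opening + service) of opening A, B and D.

Each client site is assigned to its cheapest site among the open ones.
{A, B, D}: Kent→D 2·19=38, Vance→A 11·5=55, Galt→B 2·17=34, Irby→D 2·13=26, Sutton→A 4·10=40. Service 193; fixed 302; total 495.

Total cost: 495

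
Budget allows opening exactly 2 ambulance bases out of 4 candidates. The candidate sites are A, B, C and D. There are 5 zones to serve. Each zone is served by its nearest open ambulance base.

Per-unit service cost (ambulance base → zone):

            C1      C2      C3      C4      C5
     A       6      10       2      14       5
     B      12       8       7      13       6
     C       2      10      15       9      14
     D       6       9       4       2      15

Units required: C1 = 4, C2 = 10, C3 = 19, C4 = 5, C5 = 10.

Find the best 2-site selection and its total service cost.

Choose A and D; total service cost 212.

With exactly 2 open, each zone uses its cheapest among the chosen.
{A, D}: C1→A 6·4=24, C2→D 9·10=90, C3→A 2·19=38, C4→D 2·5=10, C5→A 5·10=50. Service cost 212.
{A, C}: service cost 241
{B, D}: service cost 250
Among all 6 size-2 choices, {A, D} is lowest.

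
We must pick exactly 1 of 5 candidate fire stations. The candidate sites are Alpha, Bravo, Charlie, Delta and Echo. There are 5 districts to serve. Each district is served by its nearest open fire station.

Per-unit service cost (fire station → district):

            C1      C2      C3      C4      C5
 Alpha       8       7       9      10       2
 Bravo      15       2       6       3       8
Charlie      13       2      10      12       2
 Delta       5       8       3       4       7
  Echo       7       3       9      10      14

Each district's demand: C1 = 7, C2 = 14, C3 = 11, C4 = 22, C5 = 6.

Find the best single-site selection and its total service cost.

With exactly 1 open, each district uses its cheapest among the chosen.
{Delta}: C1→Delta 5·7=35, C2→Delta 8·14=112, C3→Delta 3·11=33, C4→Delta 4·22=88, C5→Delta 7·6=42. Service cost 310.
{Bravo}: service cost 313
{Alpha}: service cost 485
Among all 5 size-1 choices, {Delta} is lowest.

Choose Delta only; total service cost 310.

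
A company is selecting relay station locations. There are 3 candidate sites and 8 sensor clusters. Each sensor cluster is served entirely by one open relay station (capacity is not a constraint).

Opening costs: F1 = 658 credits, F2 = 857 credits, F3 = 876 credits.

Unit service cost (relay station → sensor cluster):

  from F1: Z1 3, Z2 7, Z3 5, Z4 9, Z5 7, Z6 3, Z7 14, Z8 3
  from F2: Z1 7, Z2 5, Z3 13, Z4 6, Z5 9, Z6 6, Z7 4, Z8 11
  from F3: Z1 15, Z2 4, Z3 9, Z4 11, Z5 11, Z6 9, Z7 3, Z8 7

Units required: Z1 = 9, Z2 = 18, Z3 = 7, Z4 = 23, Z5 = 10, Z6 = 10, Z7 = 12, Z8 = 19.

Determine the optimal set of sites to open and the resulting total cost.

Open F1 only; minimum total cost 1378.

For any fixed open set, each sensor cluster goes to its cheapest open site; total = fixed + service.
{F1}: Z1→F1 3·9=27, Z2→F1 7·18=126, Z3→F1 5·7=35, Z4→F1 9·23=207, Z5→F1 7·10=70, Z6→F1 3·10=30, Z7→F1 14·12=168, Z8→F1 3·19=57. Service 720; fixed 658; total 1378.
{F2}: Z1→F2 7·9=63, Z2→F2 5·18=90, Z3→F2 13·7=91, Z4→F2 6·23=138, Z5→F2 9·10=90, Z6→F2 6·10=60, Z7→F2 4·12=48, Z8→F2 11·19=209. Service 789; fixed 857; total 1646.
{F3}: service 892 + fixed 876 = 1768
{F1, F2, F3}: service 465 + fixed 2391 = 2856
No other subset beats 1378.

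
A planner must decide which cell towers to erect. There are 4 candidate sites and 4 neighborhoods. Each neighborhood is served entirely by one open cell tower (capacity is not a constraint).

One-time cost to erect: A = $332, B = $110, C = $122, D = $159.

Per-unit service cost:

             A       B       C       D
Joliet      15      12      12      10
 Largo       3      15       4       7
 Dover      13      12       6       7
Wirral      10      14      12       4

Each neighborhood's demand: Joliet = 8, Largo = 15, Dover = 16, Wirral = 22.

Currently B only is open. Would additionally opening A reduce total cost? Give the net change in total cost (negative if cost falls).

Current service cost with {B}: 821.
Adding A: each neighborhood re-picks its cheapest; new service cost 553, saving 268.
Extra fixed cost: 332. Net change = 332 − 268 = 64.
(Totals: 931 → 995.)

No — net change +64 (cost rises by 64).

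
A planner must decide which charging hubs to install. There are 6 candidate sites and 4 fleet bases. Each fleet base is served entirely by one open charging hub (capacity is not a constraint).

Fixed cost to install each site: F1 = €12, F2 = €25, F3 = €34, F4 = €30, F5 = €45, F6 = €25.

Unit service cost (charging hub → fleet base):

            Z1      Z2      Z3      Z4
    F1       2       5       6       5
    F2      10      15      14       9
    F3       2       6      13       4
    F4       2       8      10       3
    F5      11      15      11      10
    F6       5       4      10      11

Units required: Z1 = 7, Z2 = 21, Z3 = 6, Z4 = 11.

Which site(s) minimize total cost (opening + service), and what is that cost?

Open F1 only; minimum total cost 222.

For any fixed open set, each fleet base goes to its cheapest open site; total = fixed + service.
{F1}: Z1→F1 2·7=14, Z2→F1 5·21=105, Z3→F1 6·6=36, Z4→F1 5·11=55. Service 210; fixed 12; total 222.
{F1, F6}: Z1→F1 2·7=14, Z2→F6 4·21=84, Z3→F1 6·6=36, Z4→F1 5·11=55. Service 189; fixed 37; total 226.
{F1, F4}: service 188 + fixed 42 = 230
{F1, F2, F3, F4, F5, F6}: service 167 + fixed 171 = 338
No other subset beats 222.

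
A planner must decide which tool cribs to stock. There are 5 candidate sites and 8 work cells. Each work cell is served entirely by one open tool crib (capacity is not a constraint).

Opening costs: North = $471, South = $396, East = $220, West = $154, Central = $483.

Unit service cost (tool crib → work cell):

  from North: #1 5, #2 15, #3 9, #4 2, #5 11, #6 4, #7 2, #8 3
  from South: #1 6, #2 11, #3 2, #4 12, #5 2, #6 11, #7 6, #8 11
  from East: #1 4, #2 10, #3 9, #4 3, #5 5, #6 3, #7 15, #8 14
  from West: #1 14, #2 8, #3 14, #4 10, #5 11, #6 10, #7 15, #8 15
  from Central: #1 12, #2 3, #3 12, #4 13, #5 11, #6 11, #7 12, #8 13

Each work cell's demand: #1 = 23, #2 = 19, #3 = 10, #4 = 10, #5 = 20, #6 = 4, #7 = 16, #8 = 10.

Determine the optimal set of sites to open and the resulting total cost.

Open East only; minimum total cost 1114.

For any fixed open set, each work cell goes to its cheapest open site; total = fixed + service.
{East}: #1→East 4·23=92, #2→East 10·19=190, #3→East 9·10=90, #4→East 3·10=30, #5→East 5·20=100, #6→East 3·4=12, #7→East 15·16=240, #8→East 14·10=140. Service 894; fixed 220; total 1114.
{South}: service 777 + fixed 396 = 1173
{South, East}: #1→East 4·23=92, #2→East 10·19=190, #3→South 2·10=20, #4→East 3·10=30, #5→South 2·20=40, #6→East 3·4=12, #7→South 6·16=96, #8→South 11·10=110. Service 590; fixed 616; total 1206.
{North, South, East, West, Central}: service 303 + fixed 1724 = 2027
No other subset beats 1114.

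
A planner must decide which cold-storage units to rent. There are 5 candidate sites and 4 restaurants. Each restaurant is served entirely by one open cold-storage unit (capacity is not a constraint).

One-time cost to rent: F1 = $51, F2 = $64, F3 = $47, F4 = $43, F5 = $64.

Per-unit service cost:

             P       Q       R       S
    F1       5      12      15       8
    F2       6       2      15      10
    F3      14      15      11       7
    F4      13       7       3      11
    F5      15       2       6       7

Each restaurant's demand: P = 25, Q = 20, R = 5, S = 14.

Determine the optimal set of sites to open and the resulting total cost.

For any fixed open set, each restaurant goes to its cheapest open site; total = fixed + service.
{F1, F5}: P→F1 5·25=125, Q→F5 2·20=40, R→F5 6·5=30, S→F5 7·14=98. Service 293; fixed 115; total 408.
{F1, F4, F5}: service 278 + fixed 158 = 436
{F2, F5}: P→F2 6·25=150, Q→F2 2·20=40, R→F5 6·5=30, S→F5 7·14=98. Service 318; fixed 128; total 446.
{F1, F2, F3, F4, F5}: P→F1 5·25=125, Q→F2 2·20=40, R→F4 3·5=15, S→F3 7·14=98. Service 278; fixed 269; total 547.
No other subset beats 408.

Open F1 and F5; minimum total cost 408.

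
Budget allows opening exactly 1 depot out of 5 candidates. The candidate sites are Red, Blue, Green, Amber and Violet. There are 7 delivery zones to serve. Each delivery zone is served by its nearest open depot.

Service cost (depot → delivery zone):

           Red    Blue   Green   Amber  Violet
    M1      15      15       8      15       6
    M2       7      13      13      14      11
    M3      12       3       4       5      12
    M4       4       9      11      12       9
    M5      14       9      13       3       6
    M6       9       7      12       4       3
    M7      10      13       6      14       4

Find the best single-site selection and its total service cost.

With exactly 1 open, each delivery zone uses its cheapest among the chosen.
{Violet}: M1→Violet 6, M2→Violet 11, M3→Violet 12, M4→Violet 9, M5→Violet 6, M6→Violet 3, M7→Violet 4. Service cost 51.
{Green}: service cost 67
{Amber}: service cost 67
Among all 5 size-1 choices, {Violet} is lowest.

Choose Violet only; total service cost 51.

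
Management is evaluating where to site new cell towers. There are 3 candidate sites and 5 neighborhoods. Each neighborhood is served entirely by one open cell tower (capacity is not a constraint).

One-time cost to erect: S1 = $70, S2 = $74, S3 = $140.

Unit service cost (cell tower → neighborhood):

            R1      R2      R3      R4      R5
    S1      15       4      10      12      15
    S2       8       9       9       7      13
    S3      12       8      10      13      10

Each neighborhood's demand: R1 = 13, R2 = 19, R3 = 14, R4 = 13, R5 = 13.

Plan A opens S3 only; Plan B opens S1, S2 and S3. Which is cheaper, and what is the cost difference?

Plan B is cheaper by 76.

Plan A: {S3}: R1→S3 12·13=156, R2→S3 8·19=152, R3→S3 10·14=140, R4→S3 13·13=169, R5→S3 10·13=130. Service 747; fixed 140; total 887.
Plan B: {S1, S2, S3}: R1→S2 8·13=104, R2→S1 4·19=76, R3→S2 9·14=126, R4→S2 7·13=91, R5→S3 10·13=130. Service 527; fixed 284; total 811.
Difference: |887 − 811| = 76.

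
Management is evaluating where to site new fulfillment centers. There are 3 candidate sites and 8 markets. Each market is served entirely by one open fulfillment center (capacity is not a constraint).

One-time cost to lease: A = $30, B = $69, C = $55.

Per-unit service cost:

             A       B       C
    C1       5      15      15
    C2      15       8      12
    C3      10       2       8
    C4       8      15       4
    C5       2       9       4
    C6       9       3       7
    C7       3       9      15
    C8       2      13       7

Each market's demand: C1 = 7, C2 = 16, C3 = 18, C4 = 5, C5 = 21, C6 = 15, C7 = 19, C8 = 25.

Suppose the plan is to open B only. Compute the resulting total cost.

Total cost: 1143

Each market is assigned to its cheapest site among the open ones.
{B}: C1→B 15·7=105, C2→B 8·16=128, C3→B 2·18=36, C4→B 15·5=75, C5→B 9·21=189, C6→B 3·15=45, C7→B 9·19=171, C8→B 13·25=325. Service 1074; fixed 69; total 1143.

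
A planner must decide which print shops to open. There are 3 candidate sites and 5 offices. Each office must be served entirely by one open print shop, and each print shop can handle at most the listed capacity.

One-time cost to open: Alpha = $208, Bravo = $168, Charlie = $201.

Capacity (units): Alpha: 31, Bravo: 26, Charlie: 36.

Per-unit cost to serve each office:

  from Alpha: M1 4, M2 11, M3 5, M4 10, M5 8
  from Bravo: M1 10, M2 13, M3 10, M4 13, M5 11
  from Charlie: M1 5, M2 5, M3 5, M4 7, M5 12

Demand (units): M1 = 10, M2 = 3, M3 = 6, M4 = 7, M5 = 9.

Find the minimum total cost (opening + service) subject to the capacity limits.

Minimum total cost: 453

Open {Charlie}: M1→Charlie 5·10=50, M2→Charlie 5·3=15, M3→Charlie 5·6=30, M4→Charlie 7·7=49, M5→Charlie 12·9=108.
Loads: Charlie carries 35/36. Service 252; fixed 201; total 453.
Next best feasible plan costs 612.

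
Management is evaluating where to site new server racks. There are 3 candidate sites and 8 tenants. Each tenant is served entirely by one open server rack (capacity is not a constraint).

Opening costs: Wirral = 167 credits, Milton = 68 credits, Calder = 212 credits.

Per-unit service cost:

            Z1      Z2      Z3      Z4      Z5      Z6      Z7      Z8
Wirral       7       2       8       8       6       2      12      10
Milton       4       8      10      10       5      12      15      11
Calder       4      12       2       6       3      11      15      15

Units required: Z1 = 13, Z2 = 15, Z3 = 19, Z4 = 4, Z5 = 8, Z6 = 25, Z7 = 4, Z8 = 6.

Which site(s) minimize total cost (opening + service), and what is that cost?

For any fixed open set, each tenant goes to its cheapest open site; total = fixed + service.
{Wirral}: Z1→Wirral 7·13=91, Z2→Wirral 2·15=30, Z3→Wirral 8·19=152, Z4→Wirral 8·4=32, Z5→Wirral 6·8=48, Z6→Wirral 2·25=50, Z7→Wirral 12·4=48, Z8→Wirral 10·6=60. Service 511; fixed 167; total 678.
{Wirral, Milton}: service 464 + fixed 235 = 699
{Wirral, Calder}: Z1→Calder 4·13=52, Z2→Wirral 2·15=30, Z3→Calder 2·19=38, Z4→Calder 6·4=24, Z5→Calder 3·8=24, Z6→Wirral 2·25=50, Z7→Wirral 12·4=48, Z8→Wirral 10·6=60. Service 326; fixed 379; total 705.
{Wirral, Milton, Calder}: service 326 + fixed 447 = 773
No other subset beats 678.

Open Wirral only; minimum total cost 678.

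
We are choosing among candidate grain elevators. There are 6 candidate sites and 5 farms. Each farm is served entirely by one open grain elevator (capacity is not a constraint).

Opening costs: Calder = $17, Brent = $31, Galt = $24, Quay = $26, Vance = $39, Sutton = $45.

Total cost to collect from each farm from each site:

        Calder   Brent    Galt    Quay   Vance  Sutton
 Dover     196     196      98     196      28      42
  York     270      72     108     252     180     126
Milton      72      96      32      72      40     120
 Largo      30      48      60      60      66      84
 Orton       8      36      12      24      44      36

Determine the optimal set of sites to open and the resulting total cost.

Open Calder, Brent and Vance; minimum total cost 265.

For any fixed open set, each farm goes to its cheapest open site; total = fixed + service.
{Calder, Brent, Vance}: Dover→Vance 28, York→Brent 72, Milton→Vance 40, Largo→Calder 30, Orton→Calder 8. Service 178; fixed 87; total 265.
{Calder, Brent, Galt, Vance}: Dover→Vance 28, York→Brent 72, Milton→Galt 32, Largo→Calder 30, Orton→Calder 8. Service 170; fixed 111; total 281.
{Calder, Galt, Vance}: service 206 + fixed 80 = 286
{Calder, Brent, Galt, Quay, Vance, Sutton}: Dover→Vance 28, York→Brent 72, Milton→Galt 32, Largo→Calder 30, Orton→Calder 8. Service 170; fixed 182; total 352.
No other subset beats 265.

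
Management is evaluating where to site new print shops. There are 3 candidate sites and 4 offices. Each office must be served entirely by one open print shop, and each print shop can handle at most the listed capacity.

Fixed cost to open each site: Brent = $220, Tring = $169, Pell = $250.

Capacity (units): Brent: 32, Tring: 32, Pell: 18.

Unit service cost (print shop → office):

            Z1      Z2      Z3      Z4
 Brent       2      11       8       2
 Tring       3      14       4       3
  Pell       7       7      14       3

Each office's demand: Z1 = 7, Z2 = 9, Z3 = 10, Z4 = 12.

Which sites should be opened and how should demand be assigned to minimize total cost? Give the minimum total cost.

Minimum total cost: 566

Open {Brent, Tring}: Z1→Brent 2·7=14, Z2→Brent 11·9=99, Z3→Tring 4·10=40, Z4→Brent 2·12=24.
Loads: Brent carries 28/32, Tring carries 10/32. Service 177; fixed 389; total 566.
Next best feasible plan costs 573.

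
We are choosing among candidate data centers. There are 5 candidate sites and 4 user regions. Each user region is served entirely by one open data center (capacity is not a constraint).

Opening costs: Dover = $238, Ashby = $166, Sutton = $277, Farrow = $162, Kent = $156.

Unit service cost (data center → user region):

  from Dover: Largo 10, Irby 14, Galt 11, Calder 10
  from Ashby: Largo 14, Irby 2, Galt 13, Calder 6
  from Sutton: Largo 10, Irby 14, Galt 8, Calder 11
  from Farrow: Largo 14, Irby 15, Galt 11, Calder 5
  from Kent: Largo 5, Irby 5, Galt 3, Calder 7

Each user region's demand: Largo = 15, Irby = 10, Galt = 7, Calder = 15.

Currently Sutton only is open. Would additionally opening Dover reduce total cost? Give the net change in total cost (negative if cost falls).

Current service cost with {Sutton}: 511.
Adding Dover: each user region re-picks its cheapest; new service cost 496, saving 15.
Extra fixed cost: 238. Net change = 238 − 15 = 223.
(Totals: 788 → 1011.)

No — net change +223 (cost rises by 223).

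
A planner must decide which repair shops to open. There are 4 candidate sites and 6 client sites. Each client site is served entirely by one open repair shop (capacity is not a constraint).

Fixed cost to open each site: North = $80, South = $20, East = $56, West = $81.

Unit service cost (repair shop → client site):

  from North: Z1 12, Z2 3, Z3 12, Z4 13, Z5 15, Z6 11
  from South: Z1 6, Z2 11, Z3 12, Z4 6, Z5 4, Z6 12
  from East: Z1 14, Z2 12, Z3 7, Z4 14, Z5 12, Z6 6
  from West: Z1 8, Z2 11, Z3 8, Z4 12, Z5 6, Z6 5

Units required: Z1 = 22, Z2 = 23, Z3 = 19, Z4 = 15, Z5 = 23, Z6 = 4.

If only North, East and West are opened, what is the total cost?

Total cost: 933

Each client site is assigned to its cheapest site among the open ones.
{North, East, West}: Z1→West 8·22=176, Z2→North 3·23=69, Z3→East 7·19=133, Z4→West 12·15=180, Z5→West 6·23=138, Z6→West 5·4=20. Service 716; fixed 217; total 933.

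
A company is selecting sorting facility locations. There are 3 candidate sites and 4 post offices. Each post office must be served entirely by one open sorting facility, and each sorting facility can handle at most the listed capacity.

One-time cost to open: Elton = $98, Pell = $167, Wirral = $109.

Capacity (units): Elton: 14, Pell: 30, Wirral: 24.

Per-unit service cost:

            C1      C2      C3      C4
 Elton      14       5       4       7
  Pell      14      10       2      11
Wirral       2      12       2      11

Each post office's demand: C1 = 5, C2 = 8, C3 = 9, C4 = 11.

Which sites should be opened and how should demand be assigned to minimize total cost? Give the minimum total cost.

Open {Elton, Wirral}: C1→Wirral 2·5=10, C2→Wirral 12·8=96, C3→Wirral 2·9=18, C4→Elton 7·11=77.
Loads: Elton carries 11/14, Wirral carries 22/24. Service 201; fixed 207; total 408.
Next best feasible plan costs 456.

Minimum total cost: 408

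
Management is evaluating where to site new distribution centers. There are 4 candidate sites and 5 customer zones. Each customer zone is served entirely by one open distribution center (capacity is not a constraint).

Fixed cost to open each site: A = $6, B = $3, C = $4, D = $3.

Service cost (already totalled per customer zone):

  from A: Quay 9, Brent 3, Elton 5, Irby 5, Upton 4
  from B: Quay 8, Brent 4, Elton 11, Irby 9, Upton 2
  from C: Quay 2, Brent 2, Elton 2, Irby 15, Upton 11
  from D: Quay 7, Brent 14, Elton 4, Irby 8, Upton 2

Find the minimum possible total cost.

For any fixed open set, each customer zone goes to its cheapest open site; total = fixed + service.
{C, D}: Quay→C 2, Brent→C 2, Elton→C 2, Irby→D 8, Upton→D 2. Service 16; fixed 7; total 23.
{B, C}: service 17 + fixed 7 = 24
{A, C}: Quay→C 2, Brent→C 2, Elton→C 2, Irby→A 5, Upton→A 4. Service 15; fixed 10; total 25.
{A, B, C, D}: Quay→C 2, Brent→C 2, Elton→C 2, Irby→A 5, Upton→B 2. Service 13; fixed 16; total 29.
No other subset beats 23.

Minimum total cost: 23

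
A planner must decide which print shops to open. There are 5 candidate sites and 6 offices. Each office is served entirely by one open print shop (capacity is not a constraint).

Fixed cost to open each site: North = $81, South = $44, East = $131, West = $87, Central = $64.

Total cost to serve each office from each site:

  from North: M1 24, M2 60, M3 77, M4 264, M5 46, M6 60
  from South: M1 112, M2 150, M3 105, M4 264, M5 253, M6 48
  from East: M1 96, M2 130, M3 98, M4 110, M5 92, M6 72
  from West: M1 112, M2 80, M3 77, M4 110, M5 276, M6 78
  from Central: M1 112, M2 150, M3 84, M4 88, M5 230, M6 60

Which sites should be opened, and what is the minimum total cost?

For any fixed open set, each office goes to its cheapest open site; total = fixed + service.
{North, Central}: M1→North 24, M2→North 60, M3→North 77, M4→Central 88, M5→North 46, M6→North 60. Service 355; fixed 145; total 500.
{North, South, Central}: M1→North 24, M2→North 60, M3→North 77, M4→Central 88, M5→North 46, M6→South 48. Service 343; fixed 189; total 532.
{North, West}: service 377 + fixed 168 = 545
{North, South, East, West, Central}: M1→North 24, M2→North 60, M3→North 77, M4→Central 88, M5→North 46, M6→South 48. Service 343; fixed 407; total 750.
No other subset beats 500.

Open North and Central; minimum total cost 500.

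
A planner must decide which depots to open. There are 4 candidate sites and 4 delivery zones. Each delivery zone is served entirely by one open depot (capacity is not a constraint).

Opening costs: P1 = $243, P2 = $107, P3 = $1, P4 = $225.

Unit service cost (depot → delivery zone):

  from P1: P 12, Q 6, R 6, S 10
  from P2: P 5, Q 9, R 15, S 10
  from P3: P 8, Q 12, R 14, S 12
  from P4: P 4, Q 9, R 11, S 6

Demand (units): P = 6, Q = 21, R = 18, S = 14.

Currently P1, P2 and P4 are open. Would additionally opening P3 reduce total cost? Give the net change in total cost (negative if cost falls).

Current service cost with {P1, P2, P4}: 342.
Adding P3: each delivery zone re-picks its cheapest; new service cost 342, saving 0.
Extra fixed cost: 1. Net change = 1 − 0 = 1.
(Totals: 917 → 918.)

No — net change +1 (cost rises by 1).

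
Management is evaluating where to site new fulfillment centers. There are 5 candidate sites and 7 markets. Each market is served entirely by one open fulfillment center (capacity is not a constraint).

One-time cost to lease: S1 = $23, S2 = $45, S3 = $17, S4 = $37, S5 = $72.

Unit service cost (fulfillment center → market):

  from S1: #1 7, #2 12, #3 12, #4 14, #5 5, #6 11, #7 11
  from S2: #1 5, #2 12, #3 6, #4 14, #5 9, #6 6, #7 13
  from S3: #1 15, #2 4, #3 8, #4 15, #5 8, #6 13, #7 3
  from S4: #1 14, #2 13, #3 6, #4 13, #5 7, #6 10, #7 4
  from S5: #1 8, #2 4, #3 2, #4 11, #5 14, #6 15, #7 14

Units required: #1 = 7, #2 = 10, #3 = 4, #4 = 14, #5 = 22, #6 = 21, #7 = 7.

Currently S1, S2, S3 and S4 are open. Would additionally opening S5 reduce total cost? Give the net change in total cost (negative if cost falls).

Current service cost with {S1, S2, S3, S4}: 538.
Adding S5: each market re-picks its cheapest; new service cost 494, saving 44.
Extra fixed cost: 72. Net change = 72 − 44 = 28.
(Totals: 660 → 688.)

No — net change +28 (cost rises by 28).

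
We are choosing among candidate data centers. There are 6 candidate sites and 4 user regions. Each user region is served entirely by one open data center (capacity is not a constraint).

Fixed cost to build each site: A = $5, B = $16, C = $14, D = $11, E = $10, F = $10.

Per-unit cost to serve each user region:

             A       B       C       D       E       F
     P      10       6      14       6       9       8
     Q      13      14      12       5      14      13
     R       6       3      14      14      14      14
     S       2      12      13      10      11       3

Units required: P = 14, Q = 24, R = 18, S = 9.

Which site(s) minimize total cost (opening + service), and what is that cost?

For any fixed open set, each user region goes to its cheapest open site; total = fixed + service.
{A, B, D}: P→B 6·14=84, Q→D 5·24=120, R→B 3·18=54, S→A 2·9=18. Service 276; fixed 32; total 308.
{A, B, D, E}: service 276 + fixed 42 = 318
{A, B, D, F}: service 276 + fixed 42 = 318
{A, B, C, D, E, F}: service 276 + fixed 66 = 342
No other subset beats 308.

Open A, B and D; minimum total cost 308.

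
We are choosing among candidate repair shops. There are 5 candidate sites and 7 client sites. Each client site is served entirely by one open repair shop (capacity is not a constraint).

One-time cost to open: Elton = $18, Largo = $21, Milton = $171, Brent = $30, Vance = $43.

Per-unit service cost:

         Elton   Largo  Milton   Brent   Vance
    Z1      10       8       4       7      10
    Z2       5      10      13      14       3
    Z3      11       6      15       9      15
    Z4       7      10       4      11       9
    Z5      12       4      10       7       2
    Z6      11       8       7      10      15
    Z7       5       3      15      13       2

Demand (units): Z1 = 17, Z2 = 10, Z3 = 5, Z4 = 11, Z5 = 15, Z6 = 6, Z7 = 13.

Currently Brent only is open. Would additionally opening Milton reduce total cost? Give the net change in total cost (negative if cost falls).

Current service cost with {Brent}: 759.
Adding Milton: each client site re-picks its cheapest; new service cost 603, saving 156.
Extra fixed cost: 171. Net change = 171 − 156 = 15.
(Totals: 789 → 804.)

No — net change +15 (cost rises by 15).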